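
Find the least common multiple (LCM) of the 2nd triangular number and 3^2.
Convert the 2nd triangular number (triangular index) → 2×3/2 = 3 (decimal)
Convert 3^2 (power) → 9 (decimal)
Compute lcm(3, 9) = 9
9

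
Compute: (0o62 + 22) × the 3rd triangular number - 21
Convert 0o62 (octal) → 6×8 + 2 = 50 (decimal)
Convert the 3rd triangular number (triangular index) → 3×4/2 = 6 (decimal)
Expression in decimal: (50 + 22) × 6 - 21
Parentheses first: 50 + 22 = 72
Multiply: 72 × 6 = 432
Subtract: 432 - 21 = 411
411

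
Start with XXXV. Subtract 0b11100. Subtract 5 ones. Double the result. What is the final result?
Convert XXXV (Roman numeral) → 10 + 10 + 10 + 5 = 35 (decimal)
Start: 35
Convert 0b11100 (binary) → 16 + 8 + 4 = 28 (decimal)
35 - 28 = 7
Convert 5 ones (place-value notation) → 5 (decimal)
7 - 5 = 2
2 × 2 = 4
4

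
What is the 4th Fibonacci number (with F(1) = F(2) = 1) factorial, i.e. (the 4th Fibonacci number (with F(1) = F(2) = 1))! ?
Convert the 4th Fibonacci number (with F(1) = F(2) = 1) (Fibonacci index) → 1, 1, 2, 3 → 3 (decimal)
Compute 3! = 6
6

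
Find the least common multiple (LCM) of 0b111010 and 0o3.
Convert 0b111010 (binary) → 32 + 16 + 8 + 2 = 58 (decimal)
Convert 0o3 (octal) → 3 (decimal)
Compute lcm(58, 3) = 174
174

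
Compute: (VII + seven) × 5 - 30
Convert VII (Roman numeral) → 5 + 1 + 1 = 7 (decimal)
Convert seven (English words) → 7 (decimal)
Expression in decimal: (7 + 7) × 5 - 30
Parentheses first: 7 + 7 = 14
Multiply: 14 × 5 = 70
Subtract: 70 - 30 = 40
40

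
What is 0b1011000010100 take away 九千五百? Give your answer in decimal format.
Convert 0b1011000010100 (binary) → 4096 + 1024 + 512 + 16 + 4 = 5652 (decimal)
Convert 九千五百 (Chinese numeral) → 9×1000 + 5×100 = 9500 (decimal)
Compute 5652 - 9500 = -3848
-3848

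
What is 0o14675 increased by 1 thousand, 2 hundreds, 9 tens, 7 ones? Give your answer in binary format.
Convert 0o14675 (octal) → 1×4096 + 4×512 + 6×64 + 7×8 + 5 = 6589 (decimal)
Convert 1 thousand, 2 hundreds, 9 tens, 7 ones (place-value notation) → 1×1000 + 2×100 + 9×10 + 7 = 1297 (decimal)
Compute 6589 + 1297 = 7886
Convert 7886 (decimal) → 7886 = 4096 + 2048 + 1024 + 512 + 128 + 64 + 8 + 4 + 2 → 0b1111011001110 (binary)
0b1111011001110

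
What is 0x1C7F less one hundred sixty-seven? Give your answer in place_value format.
Convert 0x1C7F (hexadecimal) → 1×4096 + 12×256 + 7×16 + 15 = 7295 (decimal)
Convert one hundred sixty-seven (English words) → 1×100 + 67 = 167 (decimal)
Compute 7295 - 167 = 7128
Convert 7128 (decimal) → 7128 = 7×1000 + 1×100 + 2×10 + 8 → 7 thousands, 1 hundred, 2 tens, 8 ones (place-value notation)
7 thousands, 1 hundred, 2 tens, 8 ones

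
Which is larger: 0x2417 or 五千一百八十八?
Convert 0x2417 (hexadecimal) → 2×4096 + 4×256 + 1×16 + 7 = 9239 (decimal)
Convert 五千一百八十八 (Chinese numeral) → 5×1000 + 1×100 + 8×10 + 8 = 5188 (decimal)
Compare 9239 vs 5188: larger = 9239
9239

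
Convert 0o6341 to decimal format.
Convert 0o6341 (octal) → 6×512 + 3×64 + 4×8 + 1 = 3297 (decimal)
3297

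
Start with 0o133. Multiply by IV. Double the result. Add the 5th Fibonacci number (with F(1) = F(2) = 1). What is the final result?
Convert 0o133 (octal) → 1×64 + 3×8 + 3 = 91 (decimal)
Start: 91
Convert IV (Roman numeral) → 4 (decimal)
91 × 4 = 364
364 × 2 = 728
Convert the 5th Fibonacci number (with F(1) = F(2) = 1) (Fibonacci index) → 1, 1, 2, 3, 5 → 5 (decimal)
728 + 5 = 733
733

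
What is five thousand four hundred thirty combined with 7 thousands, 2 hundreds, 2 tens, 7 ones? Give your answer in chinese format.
Convert five thousand four hundred thirty (English words) → 5×1000 + 4×100 + 30 = 5430 (decimal)
Convert 7 thousands, 2 hundreds, 2 tens, 7 ones (place-value notation) → 7×1000 + 2×100 + 2×10 + 7 = 7227 (decimal)
Compute 5430 + 7227 = 12657
Convert 12657 (decimal) → 12657 = 1×10000 + 2×1000 + 6×100 + 5×10 + 7 → 一万二千六百五十七 (Chinese numeral)
一万二千六百五十七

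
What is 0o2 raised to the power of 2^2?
Convert 0o2 (octal) → 2 (decimal)
Convert 2^2 (power) → 4 (decimal)
Compute 2 ^ 4 = 16
16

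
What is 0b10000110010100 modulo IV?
Convert 0b10000110010100 (binary) → 8192 + 256 + 128 + 16 + 4 = 8596 (decimal)
Convert IV (Roman numeral) → 4 (decimal)
Compute 8596 mod 4 = 0
0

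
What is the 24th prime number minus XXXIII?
The 24th prime number = 89
Convert XXXIII (Roman numeral) → 10 + 10 + 10 + 1 + 1 + 1 = 33 (decimal)
Compute 89 - 33 = 56
56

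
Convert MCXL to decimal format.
Convert MCXL (Roman numeral) → 1000 + 100 + 40 = 1140 (decimal)
1140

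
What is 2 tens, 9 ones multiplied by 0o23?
Convert 2 tens, 9 ones (place-value notation) → 2×10 + 9 = 29 (decimal)
Convert 0o23 (octal) → 2×8 + 3 = 19 (decimal)
Compute 29 × 19 = 551
551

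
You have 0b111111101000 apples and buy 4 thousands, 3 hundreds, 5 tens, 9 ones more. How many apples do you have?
Convert 0b111111101000 (binary) → 2048 + 1024 + 512 + 256 + 128 + 64 + 32 + 8 = 4072 (decimal)
Convert 4 thousands, 3 hundreds, 5 tens, 9 ones (place-value notation) → 4×1000 + 3×100 + 5×10 + 9 = 4359 (decimal)
Compute 4072 + 4359 = 8431
8431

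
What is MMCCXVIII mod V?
Convert MMCCXVIII (Roman numeral) → 1000 + 1000 + 100 + 100 + 10 + 5 + 1 + 1 + 1 = 2218 (decimal)
Convert V (Roman numeral) → 5 (decimal)
Compute 2218 mod 5 = 3
3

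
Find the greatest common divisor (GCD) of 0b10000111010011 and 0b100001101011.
Convert 0b10000111010011 (binary) → 8192 + 256 + 128 + 64 + 16 + 2 + 1 = 8659 (decimal)
Convert 0b100001101011 (binary) → 2048 + 64 + 32 + 8 + 2 + 1 = 2155 (decimal)
Compute gcd(8659, 2155) = 1
1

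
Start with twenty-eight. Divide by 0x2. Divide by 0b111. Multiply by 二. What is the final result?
Convert twenty-eight (English words) → 28 (decimal)
Start: 28
Convert 0x2 (hexadecimal) → 2 (decimal)
28 ÷ 2 = 14
Convert 0b111 (binary) → 4 + 2 + 1 = 7 (decimal)
14 ÷ 7 = 2
Convert 二 (Chinese numeral) → 2 (decimal)
2 × 2 = 4
4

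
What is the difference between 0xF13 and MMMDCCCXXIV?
Convert 0xF13 (hexadecimal) → 15×256 + 1×16 + 3 = 3859 (decimal)
Convert MMMDCCCXXIV (Roman numeral) → 1000 + 1000 + 1000 + 500 + 100 + 100 + 100 + 10 + 10 + 4 = 3824 (decimal)
Difference: |3859 - 3824| = 35
35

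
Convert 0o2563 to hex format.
Convert 0o2563 (octal) → 2×512 + 5×64 + 6×8 + 3 = 1395 (decimal)
Convert 1395 (decimal) → 1395 = 5×256 + 7×16 + 3 → 0x573 (hexadecimal)
0x573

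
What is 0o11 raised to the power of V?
Convert 0o11 (octal) → 1×8 + 1 = 9 (decimal)
Convert V (Roman numeral) → 5 (decimal)
Compute 9 ^ 5 = 59049
59049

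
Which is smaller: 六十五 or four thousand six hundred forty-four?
Convert 六十五 (Chinese numeral) → 6×10 + 5 = 65 (decimal)
Convert four thousand six hundred forty-four (English words) → 4×1000 + 6×100 + 44 = 4644 (decimal)
Compare 65 vs 4644: smaller = 65
65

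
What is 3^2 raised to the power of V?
Convert 3^2 (power) → 9 (decimal)
Convert V (Roman numeral) → 5 (decimal)
Compute 9 ^ 5 = 59049
59049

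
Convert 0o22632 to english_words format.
Convert 0o22632 (octal) → 2×4096 + 2×512 + 6×64 + 3×8 + 2 = 9626 (decimal)
Convert 9626 (decimal) → 9626 = 9×1000 + 6×100 + 26 → nine thousand six hundred twenty-six (English words)
nine thousand six hundred twenty-six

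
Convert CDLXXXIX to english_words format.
Convert CDLXXXIX (Roman numeral) → 400 + 50 + 10 + 10 + 10 + 9 = 489 (decimal)
Convert 489 (decimal) → 489 = 4×100 + 89 → four hundred eighty-nine (English words)
four hundred eighty-nine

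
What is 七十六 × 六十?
Convert 七十六 (Chinese numeral) → 7×10 + 6 = 76 (decimal)
Convert 六十 (Chinese numeral) → 6×10 = 60 (decimal)
Compute 76 × 60 = 4560
4560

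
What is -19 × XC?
Convert XC (Roman numeral) → 90 (decimal)
Compute -19 × 90 = -1710
-1710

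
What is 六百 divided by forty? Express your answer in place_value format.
Convert 六百 (Chinese numeral) → 6×100 = 600 (decimal)
Convert forty (English words) → 40 (decimal)
Compute 600 ÷ 40 = 15
Convert 15 (decimal) → 15 = 1×10 + 5 → 1 ten, 5 ones (place-value notation)
1 ten, 5 ones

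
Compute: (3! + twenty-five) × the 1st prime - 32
Convert 3! (factorial) → 6 (decimal)
Convert twenty-five (English words) → 25 (decimal)
Convert the 1st prime (prime index) → 2 (decimal)
Expression in decimal: (6 + 25) × 2 - 32
Parentheses first: 6 + 25 = 31
Multiply: 31 × 2 = 62
Subtract: 62 - 32 = 30
30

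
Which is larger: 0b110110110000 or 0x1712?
Convert 0b110110110000 (binary) → 2048 + 1024 + 256 + 128 + 32 + 16 = 3504 (decimal)
Convert 0x1712 (hexadecimal) → 1×4096 + 7×256 + 1×16 + 2 = 5906 (decimal)
Compare 3504 vs 5906: larger = 5906
5906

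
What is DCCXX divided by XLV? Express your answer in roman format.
Convert DCCXX (Roman numeral) → 500 + 100 + 100 + 10 + 10 = 720 (decimal)
Convert XLV (Roman numeral) → 40 + 5 = 45 (decimal)
Compute 720 ÷ 45 = 16
Convert 16 (decimal) → 16 = 10 + 5 + 1 → XVI (Roman numeral)
XVI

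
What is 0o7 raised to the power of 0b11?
Convert 0o7 (octal) → 7 (decimal)
Convert 0b11 (binary) → 2 + 1 = 3 (decimal)
Compute 7 ^ 3 = 343
343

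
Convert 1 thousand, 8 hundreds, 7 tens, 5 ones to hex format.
Convert 1 thousand, 8 hundreds, 7 tens, 5 ones (place-value notation) → 1×1000 + 8×100 + 7×10 + 5 = 1875 (decimal)
Convert 1875 (decimal) → 1875 = 7×256 + 5×16 + 3 → 0x753 (hexadecimal)
0x753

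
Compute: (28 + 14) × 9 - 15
Parentheses first: 28 + 14 = 42
Multiply: 42 × 9 = 378
Subtract: 378 - 15 = 363
363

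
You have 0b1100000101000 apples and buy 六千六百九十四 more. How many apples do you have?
Convert 0b1100000101000 (binary) → 4096 + 2048 + 32 + 8 = 6184 (decimal)
Convert 六千六百九十四 (Chinese numeral) → 6×1000 + 6×100 + 9×10 + 4 = 6694 (decimal)
Compute 6184 + 6694 = 12878
12878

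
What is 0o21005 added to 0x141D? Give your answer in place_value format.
Convert 0o21005 (octal) → 2×4096 + 1×512 + 5 = 8709 (decimal)
Convert 0x141D (hexadecimal) → 1×4096 + 4×256 + 1×16 + 13 = 5149 (decimal)
Compute 8709 + 5149 = 13858
Convert 13858 (decimal) → 13858 = 13×1000 + 8×100 + 5×10 + 8 → 13 thousands, 8 hundreds, 5 tens, 8 ones (place-value notation)
13 thousands, 8 hundreds, 5 tens, 8 ones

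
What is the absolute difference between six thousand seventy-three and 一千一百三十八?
Convert six thousand seventy-three (English words) → 6×1000 + 73 = 6073 (decimal)
Convert 一千一百三十八 (Chinese numeral) → 1×1000 + 1×100 + 3×10 + 8 = 1138 (decimal)
Compute |6073 - 1138| = 4935
4935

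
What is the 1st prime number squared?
The 1st prime number = 2
Compute 2² = 2 × 2 = 4
4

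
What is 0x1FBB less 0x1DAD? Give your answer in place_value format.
Convert 0x1FBB (hexadecimal) → 1×4096 + 15×256 + 11×16 + 11 = 8123 (decimal)
Convert 0x1DAD (hexadecimal) → 1×4096 + 13×256 + 10×16 + 13 = 7597 (decimal)
Compute 8123 - 7597 = 526
Convert 526 (decimal) → 526 = 5×100 + 2×10 + 6 → 5 hundreds, 2 tens, 6 ones (place-value notation)
5 hundreds, 2 tens, 6 ones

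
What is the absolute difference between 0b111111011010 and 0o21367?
Convert 0b111111011010 (binary) → 2048 + 1024 + 512 + 256 + 128 + 64 + 16 + 8 + 2 = 4058 (decimal)
Convert 0o21367 (octal) → 2×4096 + 1×512 + 3×64 + 6×8 + 7 = 8951 (decimal)
Compute |4058 - 8951| = 4893
4893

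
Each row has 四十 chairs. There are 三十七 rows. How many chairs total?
Convert 四十 (Chinese numeral) → 4×10 = 40 (decimal)
Convert 三十七 (Chinese numeral) → 3×10 + 7 = 37 (decimal)
Compute 40 × 37 = 1480
1480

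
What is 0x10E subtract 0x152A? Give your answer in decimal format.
Convert 0x10E (hexadecimal) → 1×256 + 14 = 270 (decimal)
Convert 0x152A (hexadecimal) → 1×4096 + 5×256 + 2×16 + 10 = 5418 (decimal)
Compute 270 - 5418 = -5148
-5148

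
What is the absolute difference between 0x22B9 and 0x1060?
Convert 0x22B9 (hexadecimal) → 2×4096 + 2×256 + 11×16 + 9 = 8889 (decimal)
Convert 0x1060 (hexadecimal) → 1×4096 + 6×16 = 4192 (decimal)
Compute |8889 - 4192| = 4697
4697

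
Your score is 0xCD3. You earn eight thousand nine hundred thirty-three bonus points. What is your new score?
Convert 0xCD3 (hexadecimal) → 12×256 + 13×16 + 3 = 3283 (decimal)
Convert eight thousand nine hundred thirty-three (English words) → 8×1000 + 9×100 + 33 = 8933 (decimal)
Compute 3283 + 8933 = 12216
12216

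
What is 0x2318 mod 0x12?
Convert 0x2318 (hexadecimal) → 2×4096 + 3×256 + 1×16 + 8 = 8984 (decimal)
Convert 0x12 (hexadecimal) → 1×16 + 2 = 18 (decimal)
Compute 8984 mod 18 = 2
2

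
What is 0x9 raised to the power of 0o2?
Convert 0x9 (hexadecimal) → 9 (decimal)
Convert 0o2 (octal) → 2 (decimal)
Compute 9 ^ 2 = 81
81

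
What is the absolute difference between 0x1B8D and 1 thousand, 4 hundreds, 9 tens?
Convert 0x1B8D (hexadecimal) → 1×4096 + 11×256 + 8×16 + 13 = 7053 (decimal)
Convert 1 thousand, 4 hundreds, 9 tens (place-value notation) → 1×1000 + 4×100 + 9×10 = 1490 (decimal)
Compute |7053 - 1490| = 5563
5563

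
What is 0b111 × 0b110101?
Convert 0b111 (binary) → 4 + 2 + 1 = 7 (decimal)
Convert 0b110101 (binary) → 32 + 16 + 4 + 1 = 53 (decimal)
Compute 7 × 53 = 371
371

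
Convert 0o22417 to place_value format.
Convert 0o22417 (octal) → 2×4096 + 2×512 + 4×64 + 1×8 + 7 = 9487 (decimal)
Convert 9487 (decimal) → 9487 = 9×1000 + 4×100 + 8×10 + 7 → 9 thousands, 4 hundreds, 8 tens, 7 ones (place-value notation)
9 thousands, 4 hundreds, 8 tens, 7 ones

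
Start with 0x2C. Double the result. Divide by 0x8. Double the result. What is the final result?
Convert 0x2C (hexadecimal) → 2×16 + 12 = 44 (decimal)
Start: 44
44 × 2 = 88
Convert 0x8 (hexadecimal) → 8 (decimal)
88 ÷ 8 = 11
11 × 2 = 22
22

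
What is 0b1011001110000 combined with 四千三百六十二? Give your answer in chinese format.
Convert 0b1011001110000 (binary) → 4096 + 1024 + 512 + 64 + 32 + 16 = 5744 (decimal)
Convert 四千三百六十二 (Chinese numeral) → 4×1000 + 3×100 + 6×10 + 2 = 4362 (decimal)
Compute 5744 + 4362 = 10106
Convert 10106 (decimal) → 10106 = 1×10000 + 1×100 + 6 → 一万零一百零六 (Chinese numeral)
一万零一百零六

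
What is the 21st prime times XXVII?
Convert the 21st prime (prime index) → 73 (decimal)
Convert XXVII (Roman numeral) → 10 + 10 + 5 + 1 + 1 = 27 (decimal)
Compute 73 × 27 = 1971
1971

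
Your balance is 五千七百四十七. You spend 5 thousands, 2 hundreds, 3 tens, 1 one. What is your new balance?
Convert 五千七百四十七 (Chinese numeral) → 5×1000 + 7×100 + 4×10 + 7 = 5747 (decimal)
Convert 5 thousands, 2 hundreds, 3 tens, 1 one (place-value notation) → 5×1000 + 2×100 + 3×10 + 1 = 5231 (decimal)
Compute 5747 - 5231 = 516
516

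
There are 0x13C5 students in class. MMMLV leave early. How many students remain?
Convert 0x13C5 (hexadecimal) → 1×4096 + 3×256 + 12×16 + 5 = 5061 (decimal)
Convert MMMLV (Roman numeral) → 1000 + 1000 + 1000 + 50 + 5 = 3055 (decimal)
Compute 5061 - 3055 = 2006
2006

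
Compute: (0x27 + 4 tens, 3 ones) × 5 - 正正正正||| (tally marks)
Convert 0x27 (hexadecimal) → 2×16 + 7 = 39 (decimal)
Convert 4 tens, 3 ones (place-value notation) → 4×10 + 3 = 43 (decimal)
Convert 正正正正||| (tally marks) → 5 + 5 + 5 + 5 + 3 = 23 (decimal)
Expression in decimal: (39 + 43) × 5 - 23
Parentheses first: 39 + 43 = 82
Multiply: 82 × 5 = 410
Subtract: 410 - 23 = 387
387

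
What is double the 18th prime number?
The 18th prime number = 61
Compute 61 × 2 = 122
122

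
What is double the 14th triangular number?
The 14th triangular number = 14×15/2 = 105
Compute 105 × 2 = 210
210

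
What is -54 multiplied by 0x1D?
Convert 0x1D (hexadecimal) → 1×16 + 13 = 29 (decimal)
Compute -54 × 29 = -1566
-1566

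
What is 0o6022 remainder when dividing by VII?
Convert 0o6022 (octal) → 6×512 + 2×8 + 2 = 3090 (decimal)
Convert VII (Roman numeral) → 5 + 1 + 1 = 7 (decimal)
Compute 3090 mod 7 = 3
3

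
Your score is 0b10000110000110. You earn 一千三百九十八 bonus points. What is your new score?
Convert 0b10000110000110 (binary) → 8192 + 256 + 128 + 4 + 2 = 8582 (decimal)
Convert 一千三百九十八 (Chinese numeral) → 1×1000 + 3×100 + 9×10 + 8 = 1398 (decimal)
Compute 8582 + 1398 = 9980
9980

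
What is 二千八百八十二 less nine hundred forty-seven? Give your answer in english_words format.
Convert 二千八百八十二 (Chinese numeral) → 2×1000 + 8×100 + 8×10 + 2 = 2882 (decimal)
Convert nine hundred forty-seven (English words) → 9×100 + 47 = 947 (decimal)
Compute 2882 - 947 = 1935
Convert 1935 (decimal) → 1935 = 1×1000 + 9×100 + 35 → one thousand nine hundred thirty-five (English words)
one thousand nine hundred thirty-five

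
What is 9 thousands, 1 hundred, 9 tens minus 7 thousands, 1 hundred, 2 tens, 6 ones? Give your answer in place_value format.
Convert 9 thousands, 1 hundred, 9 tens (place-value notation) → 9×1000 + 1×100 + 9×10 = 9190 (decimal)
Convert 7 thousands, 1 hundred, 2 tens, 6 ones (place-value notation) → 7×1000 + 1×100 + 2×10 + 6 = 7126 (decimal)
Compute 9190 - 7126 = 2064
Convert 2064 (decimal) → 2064 = 2×1000 + 6×10 + 4 → 2 thousands, 6 tens, 4 ones (place-value notation)
2 thousands, 6 tens, 4 ones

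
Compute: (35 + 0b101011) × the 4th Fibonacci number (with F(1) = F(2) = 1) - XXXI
Convert 0b101011 (binary) → 32 + 8 + 2 + 1 = 43 (decimal)
Convert the 4th Fibonacci number (with F(1) = F(2) = 1) (Fibonacci index) → 1, 1, 2, 3 → 3 (decimal)
Convert XXXI (Roman numeral) → 10 + 10 + 10 + 1 = 31 (decimal)
Expression in decimal: (35 + 43) × 3 - 31
Parentheses first: 35 + 43 = 78
Multiply: 78 × 3 = 234
Subtract: 234 - 31 = 203
203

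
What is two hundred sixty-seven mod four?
Convert two hundred sixty-seven (English words) → 2×100 + 67 = 267 (decimal)
Convert four (English words) → 4 (decimal)
Compute 267 mod 4 = 3
3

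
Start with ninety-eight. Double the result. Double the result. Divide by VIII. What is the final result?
Convert ninety-eight (English words) → 98 (decimal)
Start: 98
98 × 2 = 196
196 × 2 = 392
Convert VIII (Roman numeral) → 5 + 1 + 1 + 1 = 8 (decimal)
392 ÷ 8 = 49
49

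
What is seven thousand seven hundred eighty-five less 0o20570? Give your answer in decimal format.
Convert seven thousand seven hundred eighty-five (English words) → 7×1000 + 7×100 + 85 = 7785 (decimal)
Convert 0o20570 (octal) → 2×4096 + 5×64 + 7×8 = 8568 (decimal)
Compute 7785 - 8568 = -783
-783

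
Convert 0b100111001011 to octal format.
Convert 0b100111001011 (binary) → 2048 + 256 + 128 + 64 + 8 + 2 + 1 = 2507 (decimal)
Convert 2507 (decimal) → 2507 = 4×512 + 7×64 + 1×8 + 3 → 0o4713 (octal)
0o4713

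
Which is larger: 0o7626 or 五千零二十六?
Convert 0o7626 (octal) → 7×512 + 6×64 + 2×8 + 6 = 3990 (decimal)
Convert 五千零二十六 (Chinese numeral) → 5×1000 + 2×10 + 6 = 5026 (decimal)
Compare 3990 vs 5026: larger = 5026
5026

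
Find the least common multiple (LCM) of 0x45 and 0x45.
Convert 0x45 (hexadecimal) → 4×16 + 5 = 69 (decimal)
Convert 0x45 (hexadecimal) → 4×16 + 5 = 69 (decimal)
Compute lcm(69, 69) = 69
69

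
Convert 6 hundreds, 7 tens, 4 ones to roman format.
Convert 6 hundreds, 7 tens, 4 ones (place-value notation) → 6×100 + 7×10 + 4 = 674 (decimal)
Convert 674 (decimal) → 674 = 500 + 100 + 50 + 10 + 10 + 4 → DCLXXIV (Roman numeral)
DCLXXIV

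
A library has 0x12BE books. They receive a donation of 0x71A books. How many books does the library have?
Convert 0x12BE (hexadecimal) → 1×4096 + 2×256 + 11×16 + 14 = 4798 (decimal)
Convert 0x71A (hexadecimal) → 7×256 + 1×16 + 10 = 1818 (decimal)
Compute 4798 + 1818 = 6616
6616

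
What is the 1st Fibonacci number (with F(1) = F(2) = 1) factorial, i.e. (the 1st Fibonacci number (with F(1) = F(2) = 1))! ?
Convert the 1st Fibonacci number (with F(1) = F(2) = 1) (Fibonacci index) → 1 (decimal)
Compute 1! = 1
1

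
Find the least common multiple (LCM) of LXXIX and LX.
Convert LXXIX (Roman numeral) → 50 + 10 + 10 + 9 = 79 (decimal)
Convert LX (Roman numeral) → 50 + 10 = 60 (decimal)
Compute lcm(79, 60) = 4740
4740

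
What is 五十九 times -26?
Convert 五十九 (Chinese numeral) → 5×10 + 9 = 59 (decimal)
Compute 59 × -26 = -1534
-1534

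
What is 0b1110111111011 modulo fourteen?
Convert 0b1110111111011 (binary) → 4096 + 2048 + 1024 + 256 + 128 + 64 + 32 + 16 + 8 + 2 + 1 = 7675 (decimal)
Convert fourteen (English words) → 14 (decimal)
Compute 7675 mod 14 = 3
3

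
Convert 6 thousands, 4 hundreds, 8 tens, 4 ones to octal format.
Convert 6 thousands, 4 hundreds, 8 tens, 4 ones (place-value notation) → 6×1000 + 4×100 + 8×10 + 4 = 6484 (decimal)
Convert 6484 (decimal) → 6484 = 1×4096 + 4×512 + 5×64 + 2×8 + 4 → 0o14524 (octal)
0o14524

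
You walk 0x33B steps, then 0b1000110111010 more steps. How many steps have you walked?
Convert 0x33B (hexadecimal) → 3×256 + 3×16 + 11 = 827 (decimal)
Convert 0b1000110111010 (binary) → 4096 + 256 + 128 + 32 + 16 + 8 + 2 = 4538 (decimal)
Compute 827 + 4538 = 5365
5365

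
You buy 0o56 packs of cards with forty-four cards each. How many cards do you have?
Convert forty-four (English words) → 44 (decimal)
Convert 0o56 (octal) → 5×8 + 6 = 46 (decimal)
Compute 44 × 46 = 2024
2024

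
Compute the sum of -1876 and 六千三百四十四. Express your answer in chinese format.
Convert 六千三百四十四 (Chinese numeral) → 6×1000 + 3×100 + 4×10 + 4 = 6344 (decimal)
Compute -1876 + 6344 = 4468
Convert 4468 (decimal) → 4468 = 4×1000 + 4×100 + 6×10 + 8 → 四千四百六十八 (Chinese numeral)
四千四百六十八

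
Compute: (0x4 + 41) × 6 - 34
Convert 0x4 (hexadecimal) → 4 (decimal)
Expression in decimal: (4 + 41) × 6 - 34
Parentheses first: 4 + 41 = 45
Multiply: 45 × 6 = 270
Subtract: 270 - 34 = 236
236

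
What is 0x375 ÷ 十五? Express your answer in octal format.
Convert 0x375 (hexadecimal) → 3×256 + 7×16 + 5 = 885 (decimal)
Convert 十五 (Chinese numeral) → 1×10 + 5 = 15 (decimal)
Compute 885 ÷ 15 = 59
Convert 59 (decimal) → 59 = 7×8 + 3 → 0o73 (octal)
0o73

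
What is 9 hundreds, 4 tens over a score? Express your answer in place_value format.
Convert 9 hundreds, 4 tens (place-value notation) → 9×100 + 4×10 = 940 (decimal)
Convert a score (colloquial) → 20 (decimal)
Compute 940 ÷ 20 = 47
Convert 47 (decimal) → 47 = 4×10 + 7 → 4 tens, 7 ones (place-value notation)
4 tens, 7 ones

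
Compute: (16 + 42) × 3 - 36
Parentheses first: 16 + 42 = 58
Multiply: 58 × 3 = 174
Subtract: 174 - 36 = 138
138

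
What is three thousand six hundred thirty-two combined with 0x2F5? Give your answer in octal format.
Convert three thousand six hundred thirty-two (English words) → 3×1000 + 6×100 + 32 = 3632 (decimal)
Convert 0x2F5 (hexadecimal) → 2×256 + 15×16 + 5 = 757 (decimal)
Compute 3632 + 757 = 4389
Convert 4389 (decimal) → 4389 = 1×4096 + 4×64 + 4×8 + 5 → 0o10445 (octal)
0o10445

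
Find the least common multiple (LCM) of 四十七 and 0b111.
Convert 四十七 (Chinese numeral) → 4×10 + 7 = 47 (decimal)
Convert 0b111 (binary) → 4 + 2 + 1 = 7 (decimal)
Compute lcm(47, 7) = 329
329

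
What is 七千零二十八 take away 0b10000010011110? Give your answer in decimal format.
Convert 七千零二十八 (Chinese numeral) → 7×1000 + 2×10 + 8 = 7028 (decimal)
Convert 0b10000010011110 (binary) → 8192 + 128 + 16 + 8 + 4 + 2 = 8350 (decimal)
Compute 7028 - 8350 = -1322
-1322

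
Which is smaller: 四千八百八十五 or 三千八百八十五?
Convert 四千八百八十五 (Chinese numeral) → 4×1000 + 8×100 + 8×10 + 5 = 4885 (decimal)
Convert 三千八百八十五 (Chinese numeral) → 3×1000 + 8×100 + 8×10 + 5 = 3885 (decimal)
Compare 4885 vs 3885: smaller = 3885
3885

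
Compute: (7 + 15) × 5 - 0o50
Convert 0o50 (octal) → 5×8 = 40 (decimal)
Expression in decimal: (7 + 15) × 5 - 40
Parentheses first: 7 + 15 = 22
Multiply: 22 × 5 = 110
Subtract: 110 - 40 = 70
70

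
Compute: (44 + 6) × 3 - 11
Parentheses first: 44 + 6 = 50
Multiply: 50 × 3 = 150
Subtract: 150 - 11 = 139
139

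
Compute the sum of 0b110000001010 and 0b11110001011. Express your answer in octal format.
Convert 0b110000001010 (binary) → 2048 + 1024 + 8 + 2 = 3082 (decimal)
Convert 0b11110001011 (binary) → 1024 + 512 + 256 + 128 + 8 + 2 + 1 = 1931 (decimal)
Compute 3082 + 1931 = 5013
Convert 5013 (decimal) → 5013 = 1×4096 + 1×512 + 6×64 + 2×8 + 5 → 0o11625 (octal)
0o11625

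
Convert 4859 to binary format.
Convert 4859 (decimal) → 4859 = 4096 + 512 + 128 + 64 + 32 + 16 + 8 + 2 + 1 → 0b1001011111011 (binary)
0b1001011111011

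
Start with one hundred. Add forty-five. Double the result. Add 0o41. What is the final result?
Convert one hundred (English words) → 1×100 = 100 (decimal)
Start: 100
Convert forty-five (English words) → 45 (decimal)
100 + 45 = 145
145 × 2 = 290
Convert 0o41 (octal) → 4×8 + 1 = 33 (decimal)
290 + 33 = 323
323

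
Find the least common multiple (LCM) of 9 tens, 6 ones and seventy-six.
Convert 9 tens, 6 ones (place-value notation) → 9×10 + 6 = 96 (decimal)
Convert seventy-six (English words) → 76 (decimal)
Compute lcm(96, 76) = 1824
1824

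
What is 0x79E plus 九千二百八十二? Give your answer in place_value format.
Convert 0x79E (hexadecimal) → 7×256 + 9×16 + 14 = 1950 (decimal)
Convert 九千二百八十二 (Chinese numeral) → 9×1000 + 2×100 + 8×10 + 2 = 9282 (decimal)
Compute 1950 + 9282 = 11232
Convert 11232 (decimal) → 11232 = 11×1000 + 2×100 + 3×10 + 2 → 11 thousands, 2 hundreds, 3 tens, 2 ones (place-value notation)
11 thousands, 2 hundreds, 3 tens, 2 ones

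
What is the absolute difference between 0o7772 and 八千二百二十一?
Convert 0o7772 (octal) → 7×512 + 7×64 + 7×8 + 2 = 4090 (decimal)
Convert 八千二百二十一 (Chinese numeral) → 8×1000 + 2×100 + 2×10 + 1 = 8221 (decimal)
Compute |4090 - 8221| = 4131
4131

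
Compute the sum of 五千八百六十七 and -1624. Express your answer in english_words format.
Convert 五千八百六十七 (Chinese numeral) → 5×1000 + 8×100 + 6×10 + 7 = 5867 (decimal)
Compute 5867 + -1624 = 4243
Convert 4243 (decimal) → 4243 = 4×1000 + 2×100 + 43 → four thousand two hundred forty-three (English words)
four thousand two hundred forty-three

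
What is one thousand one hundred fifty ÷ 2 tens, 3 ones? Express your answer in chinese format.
Convert one thousand one hundred fifty (English words) → 1×1000 + 1×100 + 50 = 1150 (decimal)
Convert 2 tens, 3 ones (place-value notation) → 2×10 + 3 = 23 (decimal)
Compute 1150 ÷ 23 = 50
Convert 50 (decimal) → 50 = 5×10 → 五十 (Chinese numeral)
五十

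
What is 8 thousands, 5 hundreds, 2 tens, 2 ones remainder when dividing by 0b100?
Convert 8 thousands, 5 hundreds, 2 tens, 2 ones (place-value notation) → 8×1000 + 5×100 + 2×10 + 2 = 8522 (decimal)
Convert 0b100 (binary) → 4 (decimal)
Compute 8522 mod 4 = 2
2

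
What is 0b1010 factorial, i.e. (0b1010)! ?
Convert 0b1010 (binary) → 8 + 2 = 10 (decimal)
Compute 10! = 3628800
3628800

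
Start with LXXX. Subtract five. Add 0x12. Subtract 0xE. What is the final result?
Convert LXXX (Roman numeral) → 50 + 10 + 10 + 10 = 80 (decimal)
Start: 80
Convert five (English words) → 5 (decimal)
80 - 5 = 75
Convert 0x12 (hexadecimal) → 1×16 + 2 = 18 (decimal)
75 + 18 = 93
Convert 0xE (hexadecimal) → 14 (decimal)
93 - 14 = 79
79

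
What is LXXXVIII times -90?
Convert LXXXVIII (Roman numeral) → 50 + 10 + 10 + 10 + 5 + 1 + 1 + 1 = 88 (decimal)
Compute 88 × -90 = -7920
-7920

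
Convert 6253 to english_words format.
Convert 6253 (decimal) → 6253 = 6×1000 + 2×100 + 53 → six thousand two hundred fifty-three (English words)
six thousand two hundred fifty-three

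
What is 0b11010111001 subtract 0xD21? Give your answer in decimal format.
Convert 0b11010111001 (binary) → 1024 + 512 + 128 + 32 + 16 + 8 + 1 = 1721 (decimal)
Convert 0xD21 (hexadecimal) → 13×256 + 2×16 + 1 = 3361 (decimal)
Compute 1721 - 3361 = -1640
-1640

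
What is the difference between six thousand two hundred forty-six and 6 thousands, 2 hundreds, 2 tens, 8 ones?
Convert six thousand two hundred forty-six (English words) → 6×1000 + 2×100 + 46 = 6246 (decimal)
Convert 6 thousands, 2 hundreds, 2 tens, 8 ones (place-value notation) → 6×1000 + 2×100 + 2×10 + 8 = 6228 (decimal)
Difference: |6246 - 6228| = 18
18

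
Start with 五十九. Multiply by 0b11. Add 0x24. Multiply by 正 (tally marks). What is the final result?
Convert 五十九 (Chinese numeral) → 5×10 + 9 = 59 (decimal)
Start: 59
Convert 0b11 (binary) → 2 + 1 = 3 (decimal)
59 × 3 = 177
Convert 0x24 (hexadecimal) → 2×16 + 4 = 36 (decimal)
177 + 36 = 213
Convert 正 (tally marks) → 5 (decimal)
213 × 5 = 1065
1065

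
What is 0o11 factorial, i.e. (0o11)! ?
Convert 0o11 (octal) → 1×8 + 1 = 9 (decimal)
Compute 9! = 362880
362880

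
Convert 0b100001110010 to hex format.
Convert 0b100001110010 (binary) → 2048 + 64 + 32 + 16 + 2 = 2162 (decimal)
Convert 2162 (decimal) → 2162 = 8×256 + 7×16 + 2 → 0x872 (hexadecimal)
0x872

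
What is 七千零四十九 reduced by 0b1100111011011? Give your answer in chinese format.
Convert 七千零四十九 (Chinese numeral) → 7×1000 + 4×10 + 9 = 7049 (decimal)
Convert 0b1100111011011 (binary) → 4096 + 2048 + 256 + 128 + 64 + 16 + 8 + 2 + 1 = 6619 (decimal)
Compute 7049 - 6619 = 430
Convert 430 (decimal) → 430 = 4×100 + 3×10 → 四百三十 (Chinese numeral)
四百三十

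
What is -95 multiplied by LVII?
Convert LVII (Roman numeral) → 50 + 5 + 1 + 1 = 57 (decimal)
Compute -95 × 57 = -5415
-5415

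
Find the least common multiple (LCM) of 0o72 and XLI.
Convert 0o72 (octal) → 7×8 + 2 = 58 (decimal)
Convert XLI (Roman numeral) → 40 + 1 = 41 (decimal)
Compute lcm(58, 41) = 2378
2378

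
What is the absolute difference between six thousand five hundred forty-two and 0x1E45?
Convert six thousand five hundred forty-two (English words) → 6×1000 + 5×100 + 42 = 6542 (decimal)
Convert 0x1E45 (hexadecimal) → 1×4096 + 14×256 + 4×16 + 5 = 7749 (decimal)
Compute |6542 - 7749| = 1207
1207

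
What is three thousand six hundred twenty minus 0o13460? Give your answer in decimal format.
Convert three thousand six hundred twenty (English words) → 3×1000 + 6×100 + 20 = 3620 (decimal)
Convert 0o13460 (octal) → 1×4096 + 3×512 + 4×64 + 6×8 = 5936 (decimal)
Compute 3620 - 5936 = -2316
-2316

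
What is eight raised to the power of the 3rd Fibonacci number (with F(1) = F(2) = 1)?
Convert eight (English words) → 8 (decimal)
Convert the 3rd Fibonacci number (with F(1) = F(2) = 1) (Fibonacci index) → 1, 1, 2 → 2 (decimal)
Compute 8 ^ 2 = 64
64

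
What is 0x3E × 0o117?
Convert 0x3E (hexadecimal) → 3×16 + 14 = 62 (decimal)
Convert 0o117 (octal) → 1×64 + 1×8 + 7 = 79 (decimal)
Compute 62 × 79 = 4898
4898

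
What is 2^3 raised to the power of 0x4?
Convert 2^3 (power) → 8 (decimal)
Convert 0x4 (hexadecimal) → 4 (decimal)
Compute 8 ^ 4 = 4096
4096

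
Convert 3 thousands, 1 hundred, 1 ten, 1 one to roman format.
Convert 3 thousands, 1 hundred, 1 ten, 1 one (place-value notation) → 3×1000 + 1×100 + 1×10 + 1 = 3111 (decimal)
Convert 3111 (decimal) → 3111 = 1000 + 1000 + 1000 + 100 + 10 + 1 → MMMCXI (Roman numeral)
MMMCXI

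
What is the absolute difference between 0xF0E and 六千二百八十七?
Convert 0xF0E (hexadecimal) → 15×256 + 14 = 3854 (decimal)
Convert 六千二百八十七 (Chinese numeral) → 6×1000 + 2×100 + 8×10 + 7 = 6287 (decimal)
Compute |3854 - 6287| = 2433
2433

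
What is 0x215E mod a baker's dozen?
Convert 0x215E (hexadecimal) → 2×4096 + 1×256 + 5×16 + 14 = 8542 (decimal)
Convert a baker's dozen (colloquial) → 13 (decimal)
Compute 8542 mod 13 = 1
1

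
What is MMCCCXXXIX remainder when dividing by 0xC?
Convert MMCCCXXXIX (Roman numeral) → 1000 + 1000 + 100 + 100 + 100 + 10 + 10 + 10 + 9 = 2339 (decimal)
Convert 0xC (hexadecimal) → 12 (decimal)
Compute 2339 mod 12 = 11
11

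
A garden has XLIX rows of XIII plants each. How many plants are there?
Convert XIII (Roman numeral) → 10 + 1 + 1 + 1 = 13 (decimal)
Convert XLIX (Roman numeral) → 40 + 9 = 49 (decimal)
Compute 13 × 49 = 637
637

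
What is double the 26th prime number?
The 26th prime number = 101
Compute 101 × 2 = 202
202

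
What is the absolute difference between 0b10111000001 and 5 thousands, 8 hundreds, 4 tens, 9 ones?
Convert 0b10111000001 (binary) → 1024 + 256 + 128 + 64 + 1 = 1473 (decimal)
Convert 5 thousands, 8 hundreds, 4 tens, 9 ones (place-value notation) → 5×1000 + 8×100 + 4×10 + 9 = 5849 (decimal)
Compute |1473 - 5849| = 4376
4376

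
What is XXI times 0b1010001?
Convert XXI (Roman numeral) → 10 + 10 + 1 = 21 (decimal)
Convert 0b1010001 (binary) → 64 + 16 + 1 = 81 (decimal)
Compute 21 × 81 = 1701
1701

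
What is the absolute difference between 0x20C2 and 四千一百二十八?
Convert 0x20C2 (hexadecimal) → 2×4096 + 12×16 + 2 = 8386 (decimal)
Convert 四千一百二十八 (Chinese numeral) → 4×1000 + 1×100 + 2×10 + 8 = 4128 (decimal)
Compute |8386 - 4128| = 4258
4258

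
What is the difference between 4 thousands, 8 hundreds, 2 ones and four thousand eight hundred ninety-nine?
Convert 4 thousands, 8 hundreds, 2 ones (place-value notation) → 4×1000 + 8×100 + 2 = 4802 (decimal)
Convert four thousand eight hundred ninety-nine (English words) → 4×1000 + 8×100 + 99 = 4899 (decimal)
Difference: |4802 - 4899| = 97
97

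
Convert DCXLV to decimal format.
Convert DCXLV (Roman numeral) → 500 + 100 + 40 + 5 = 645 (decimal)
645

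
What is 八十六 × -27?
Convert 八十六 (Chinese numeral) → 8×10 + 6 = 86 (decimal)
Compute 86 × -27 = -2322
-2322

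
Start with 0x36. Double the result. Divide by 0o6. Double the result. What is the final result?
Convert 0x36 (hexadecimal) → 3×16 + 6 = 54 (decimal)
Start: 54
54 × 2 = 108
Convert 0o6 (octal) → 6 (decimal)
108 ÷ 6 = 18
18 × 2 = 36
36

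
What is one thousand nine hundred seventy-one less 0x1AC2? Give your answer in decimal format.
Convert one thousand nine hundred seventy-one (English words) → 1×1000 + 9×100 + 71 = 1971 (decimal)
Convert 0x1AC2 (hexadecimal) → 1×4096 + 10×256 + 12×16 + 2 = 6850 (decimal)
Compute 1971 - 6850 = -4879
-4879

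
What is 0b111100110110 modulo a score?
Convert 0b111100110110 (binary) → 2048 + 1024 + 512 + 256 + 32 + 16 + 4 + 2 = 3894 (decimal)
Convert a score (colloquial) → 20 (decimal)
Compute 3894 mod 20 = 14
14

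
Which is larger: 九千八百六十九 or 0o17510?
Convert 九千八百六十九 (Chinese numeral) → 9×1000 + 8×100 + 6×10 + 9 = 9869 (decimal)
Convert 0o17510 (octal) → 1×4096 + 7×512 + 5×64 + 1×8 = 8008 (decimal)
Compare 9869 vs 8008: larger = 9869
9869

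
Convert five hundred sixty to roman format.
Convert five hundred sixty (English words) → 5×100 + 60 = 560 (decimal)
Convert 560 (decimal) → 560 = 500 + 50 + 10 → DLX (Roman numeral)
DLX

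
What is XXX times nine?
Convert XXX (Roman numeral) → 10 + 10 + 10 = 30 (decimal)
Convert nine (English words) → 9 (decimal)
Compute 30 × 9 = 270
270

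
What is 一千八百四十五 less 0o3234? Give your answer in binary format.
Convert 一千八百四十五 (Chinese numeral) → 1×1000 + 8×100 + 4×10 + 5 = 1845 (decimal)
Convert 0o3234 (octal) → 3×512 + 2×64 + 3×8 + 4 = 1692 (decimal)
Compute 1845 - 1692 = 153
Convert 153 (decimal) → 153 = 128 + 16 + 8 + 1 → 0b10011001 (binary)
0b10011001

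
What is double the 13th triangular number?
The 13th triangular number = 13×14/2 = 91
Compute 91 × 2 = 182
182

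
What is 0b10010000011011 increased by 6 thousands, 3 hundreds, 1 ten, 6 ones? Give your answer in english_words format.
Convert 0b10010000011011 (binary) → 8192 + 1024 + 16 + 8 + 2 + 1 = 9243 (decimal)
Convert 6 thousands, 3 hundreds, 1 ten, 6 ones (place-value notation) → 6×1000 + 3×100 + 1×10 + 6 = 6316 (decimal)
Compute 9243 + 6316 = 15559
Convert 15559 (decimal) → 15559 = 15×1000 + 5×100 + 59 → fifteen thousand five hundred fifty-nine (English words)
fifteen thousand five hundred fifty-nine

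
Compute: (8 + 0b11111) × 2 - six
Convert 0b11111 (binary) → 16 + 8 + 4 + 2 + 1 = 31 (decimal)
Convert six (English words) → 6 (decimal)
Expression in decimal: (8 + 31) × 2 - 6
Parentheses first: 8 + 31 = 39
Multiply: 39 × 2 = 78
Subtract: 78 - 6 = 72
72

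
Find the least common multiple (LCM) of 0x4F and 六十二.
Convert 0x4F (hexadecimal) → 4×16 + 15 = 79 (decimal)
Convert 六十二 (Chinese numeral) → 6×10 + 2 = 62 (decimal)
Compute lcm(79, 62) = 4898
4898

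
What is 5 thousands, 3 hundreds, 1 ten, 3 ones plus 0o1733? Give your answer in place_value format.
Convert 5 thousands, 3 hundreds, 1 ten, 3 ones (place-value notation) → 5×1000 + 3×100 + 1×10 + 3 = 5313 (decimal)
Convert 0o1733 (octal) → 1×512 + 7×64 + 3×8 + 3 = 987 (decimal)
Compute 5313 + 987 = 6300
Convert 6300 (decimal) → 6300 = 6×1000 + 3×100 → 6 thousands, 3 hundreds (place-value notation)
6 thousands, 3 hundreds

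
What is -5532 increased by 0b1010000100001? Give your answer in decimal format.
Convert 0b1010000100001 (binary) → 4096 + 1024 + 32 + 1 = 5153 (decimal)
Compute -5532 + 5153 = -379
-379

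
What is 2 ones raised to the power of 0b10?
Convert 2 ones (place-value notation) → 2 (decimal)
Convert 0b10 (binary) → 2 (decimal)
Compute 2 ^ 2 = 4
4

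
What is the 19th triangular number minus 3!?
The 19th triangular number = 19×20/2 = 190
Convert 3! (factorial) → 6 (decimal)
Compute 190 - 6 = 184
184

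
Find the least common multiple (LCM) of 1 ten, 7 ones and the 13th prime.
Convert 1 ten, 7 ones (place-value notation) → 1×10 + 7 = 17 (decimal)
Convert the 13th prime (prime index) → 41 (decimal)
Compute lcm(17, 41) = 697
697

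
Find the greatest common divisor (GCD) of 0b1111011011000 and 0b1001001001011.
Convert 0b1111011011000 (binary) → 4096 + 2048 + 1024 + 512 + 128 + 64 + 16 + 8 = 7896 (decimal)
Convert 0b1001001001011 (binary) → 4096 + 512 + 64 + 8 + 2 + 1 = 4683 (decimal)
Compute gcd(7896, 4683) = 21
21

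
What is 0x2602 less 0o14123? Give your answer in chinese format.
Convert 0x2602 (hexadecimal) → 2×4096 + 6×256 + 2 = 9730 (decimal)
Convert 0o14123 (octal) → 1×4096 + 4×512 + 1×64 + 2×8 + 3 = 6227 (decimal)
Compute 9730 - 6227 = 3503
Convert 3503 (decimal) → 3503 = 3×1000 + 5×100 + 3 → 三千五百零三 (Chinese numeral)
三千五百零三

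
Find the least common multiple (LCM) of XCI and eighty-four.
Convert XCI (Roman numeral) → 90 + 1 = 91 (decimal)
Convert eighty-four (English words) → 84 (decimal)
Compute lcm(91, 84) = 1092
1092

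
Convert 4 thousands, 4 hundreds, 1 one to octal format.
Convert 4 thousands, 4 hundreds, 1 one (place-value notation) → 4×1000 + 4×100 + 1 = 4401 (decimal)
Convert 4401 (decimal) → 4401 = 1×4096 + 4×64 + 6×8 + 1 → 0o10461 (octal)
0o10461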